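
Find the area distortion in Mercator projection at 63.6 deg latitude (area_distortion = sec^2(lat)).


area_distortion = 1/cos^2(63.6) = 5.058

5.058


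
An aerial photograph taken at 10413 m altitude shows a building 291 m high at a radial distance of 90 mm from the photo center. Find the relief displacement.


d = h * r / H = 291 * 90 / 10413 = 2.52 mm

2.52 mm


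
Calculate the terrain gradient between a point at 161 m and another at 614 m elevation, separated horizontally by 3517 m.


gradient = (614 - 161) / 3517 = 453 / 3517 = 0.1288

0.1288


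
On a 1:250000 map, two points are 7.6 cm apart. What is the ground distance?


ground = 7.6 cm * 250000 / 100 = 19000.0 m = 19.0 km

19.0 km


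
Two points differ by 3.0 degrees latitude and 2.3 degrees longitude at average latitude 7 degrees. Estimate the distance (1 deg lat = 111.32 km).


dlat_km = 3.0 * 111.32 = 333.96
dlon_km = 2.3 * 111.32 * cos(7) ≈ 254.128
dist = sqrt(333.96^2 + 254.128^2) ≈ 419.7 km

419.7 km


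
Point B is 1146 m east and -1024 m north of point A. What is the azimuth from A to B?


az = atan2(1146, -1024) = 131.8 deg
adjusted to 0-360: 131.8 degrees

131.8 degrees


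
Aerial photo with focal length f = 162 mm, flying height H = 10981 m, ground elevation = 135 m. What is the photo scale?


scale = f / (H - h) = 162 mm / 10846 m = 162 / 10846000 = 1:66951

1:66951


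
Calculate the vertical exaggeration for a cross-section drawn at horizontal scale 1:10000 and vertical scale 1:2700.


VE = horizontal_scale / vertical_scale = 10000 / 2700 ≈ 3.7

3.7x


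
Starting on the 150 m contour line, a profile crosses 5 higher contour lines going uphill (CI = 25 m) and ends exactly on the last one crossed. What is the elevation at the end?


elevation = 150 + 5 * 25 = 275 m

275 m


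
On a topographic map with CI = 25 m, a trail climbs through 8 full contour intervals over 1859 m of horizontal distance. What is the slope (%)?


elevation change = 8 * 25 = 200 m
slope = 200 / 1859 * 100 = 10.8%

10.8%


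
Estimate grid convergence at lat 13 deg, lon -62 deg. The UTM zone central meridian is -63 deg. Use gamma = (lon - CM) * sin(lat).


gamma = (-62 - -63) * sin(13) = 1 * 0.224951 = 0.225 degrees

0.225 degrees


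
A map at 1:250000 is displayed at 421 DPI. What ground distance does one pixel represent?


pixel_cm = 2.54 / 421 ≈ 0.006033 cm
ground = pixel_cm * 250000 / 100 = 2.54 * 250000 / (421 * 100) = 635000 / 42100 ≈ 15.08 m

15.08 m


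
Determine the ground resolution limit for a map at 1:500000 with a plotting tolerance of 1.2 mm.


ground = 1.2 mm * 500000 / 1000 = 600.0 m

600.0 m


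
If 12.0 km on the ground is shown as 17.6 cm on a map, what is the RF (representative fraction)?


ground = 12.0 km = 1200000 cm; RF denominator = ground / map = 1200000 / 17.6 ≈ 68182; RF = 1:68182

1:68182


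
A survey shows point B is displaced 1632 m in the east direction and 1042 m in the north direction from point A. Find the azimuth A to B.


az = atan2(1632, 1042) = 57.4 deg
adjusted to 0-360: 57.4 degrees

57.4 degrees


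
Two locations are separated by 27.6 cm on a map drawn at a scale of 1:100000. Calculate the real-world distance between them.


ground = 27.6 cm * 100000 / 100 = 27600.0 m = 27.6 km

27.6 km


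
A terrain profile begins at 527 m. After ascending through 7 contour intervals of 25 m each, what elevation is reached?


elevation = 527 + 7 * 25 = 702 m

702 m


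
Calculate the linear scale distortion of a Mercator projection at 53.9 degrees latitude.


SF = 1 / cos(53.9) = 1 / 0.589196 = 1.697

1.697


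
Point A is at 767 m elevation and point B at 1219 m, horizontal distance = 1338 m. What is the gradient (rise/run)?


gradient = (1219 - 767) / 1338 = 452 / 1338 = 0.3378

0.3378


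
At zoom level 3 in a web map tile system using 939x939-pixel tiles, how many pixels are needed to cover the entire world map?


tiles per axis = 2^3 = 8
total tiles = 8^2 = 64
pixels per axis = 8 * 939 = 7512
total pixels = 7512^2 = 56430144

56430144 pixels


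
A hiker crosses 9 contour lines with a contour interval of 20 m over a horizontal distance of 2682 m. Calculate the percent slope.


elevation change = 9 * 20 = 180 m
slope = 180 / 2682 * 100 = 6.7%

6.7%


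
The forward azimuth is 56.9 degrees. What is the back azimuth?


back azimuth = (56.9 + 180) mod 360 = 236.9 degrees

236.9 degrees


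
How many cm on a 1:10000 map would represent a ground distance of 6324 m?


map_cm = 6324 * 100 / 10000 = 63.24 cm

63.24 cm


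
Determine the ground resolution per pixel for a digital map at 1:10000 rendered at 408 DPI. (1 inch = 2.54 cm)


pixel_cm = 2.54 / 408 ≈ 0.006225 cm
ground = pixel_cm * 10000 / 100 = 2.54 * 10000 / (408 * 100) = 25400 / 40800 ≈ 0.62 m

0.62 m


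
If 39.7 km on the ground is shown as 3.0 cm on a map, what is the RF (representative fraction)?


ground = 39.7 km = 3970000 cm; RF denominator = ground / map = 3970000 / 3.0 ≈ 1323333; RF = 1:1323333

1:1323333


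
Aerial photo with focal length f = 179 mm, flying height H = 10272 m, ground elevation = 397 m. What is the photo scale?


scale = f / (H - h) = 179 mm / 9875 m = 179 / 9875000 = 1:55168

1:55168


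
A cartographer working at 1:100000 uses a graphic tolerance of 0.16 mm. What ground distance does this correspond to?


ground = 0.16 mm * 100000 / 1000 = 16.0 m

16.0 m


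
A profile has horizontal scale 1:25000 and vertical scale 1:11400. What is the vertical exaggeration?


VE = horizontal_scale / vertical_scale = 25000 / 11400 ≈ 2.2

2.2x


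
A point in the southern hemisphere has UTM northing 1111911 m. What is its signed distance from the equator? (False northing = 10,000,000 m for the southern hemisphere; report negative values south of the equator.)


For southern: actual = 1111911 - 10000000 = -8888089 m

-8888089 m


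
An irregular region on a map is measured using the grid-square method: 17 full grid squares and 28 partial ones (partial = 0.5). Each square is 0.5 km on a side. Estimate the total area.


effective squares = 17 + 28 * 0.5 = 31.0
area = 31.0 * 0.25 = 7.75 km^2

7.75 km^2


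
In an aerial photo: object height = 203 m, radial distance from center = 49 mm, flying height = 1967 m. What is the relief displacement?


d = h * r / H = 203 * 49 / 1967 = 5.06 mm

5.06 mm


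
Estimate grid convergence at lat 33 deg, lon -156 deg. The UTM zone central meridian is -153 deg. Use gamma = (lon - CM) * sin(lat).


gamma = (-156 - -153) * sin(33) = -3 * 0.544639 = -1.634 degrees

-1.634 degrees


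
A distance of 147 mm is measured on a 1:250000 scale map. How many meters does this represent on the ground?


ground = 147 mm * 250000 / 1000 = 36750.0 m

36750.0 m


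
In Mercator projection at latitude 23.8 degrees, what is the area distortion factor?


area_distortion = 1/cos^2(23.8) = 1.195

1.195


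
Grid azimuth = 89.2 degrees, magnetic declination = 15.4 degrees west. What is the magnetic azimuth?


magnetic azimuth = grid azimuth - declination (east +ve)
mag_az = 89.2 - -15.4 = 104.6 degrees

104.6 degrees


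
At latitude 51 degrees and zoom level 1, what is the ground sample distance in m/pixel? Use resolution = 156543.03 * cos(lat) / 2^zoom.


res = 156543.03 * cos(51) / 2^1 = 156543.03 * 0.62932039 / 2 = 49257.86 m/pixel

49257.86 m/pixel


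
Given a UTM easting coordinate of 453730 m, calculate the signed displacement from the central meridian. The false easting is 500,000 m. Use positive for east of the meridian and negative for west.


displacement = 453730 - 500000 = -46270 m

-46270 m


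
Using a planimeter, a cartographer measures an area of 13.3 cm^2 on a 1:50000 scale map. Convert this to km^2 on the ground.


ground_area = 13.3 * (50000/100)^2 = 3325000.0 m^2 = 3.325 km^2

3.325 km^2


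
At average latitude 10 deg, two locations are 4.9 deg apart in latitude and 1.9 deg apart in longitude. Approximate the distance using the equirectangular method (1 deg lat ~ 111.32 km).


dlat_km = 4.9 * 111.32 = 545.468
dlon_km = 1.9 * 111.32 * cos(10) ≈ 208.295
dist = sqrt(545.468^2 + 208.295^2) ≈ 583.9 km

583.9 km


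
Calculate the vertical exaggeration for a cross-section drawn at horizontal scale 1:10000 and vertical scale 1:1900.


VE = horizontal_scale / vertical_scale = 10000 / 1900 ≈ 5.3

5.3x


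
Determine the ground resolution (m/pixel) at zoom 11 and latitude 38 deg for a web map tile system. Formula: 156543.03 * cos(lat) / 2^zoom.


res = 156543.03 * cos(38) / 2^11 = 156543.03 * 0.78801075 / 2048 = 60.23 m/pixel

60.23 m/pixel


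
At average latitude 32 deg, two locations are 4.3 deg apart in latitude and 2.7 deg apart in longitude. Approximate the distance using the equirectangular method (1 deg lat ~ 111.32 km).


dlat_km = 4.3 * 111.32 = 478.676
dlon_km = 2.7 * 111.32 * cos(32) ≈ 254.893
dist = sqrt(478.676^2 + 254.893^2) ≈ 542.3 km

542.3 km


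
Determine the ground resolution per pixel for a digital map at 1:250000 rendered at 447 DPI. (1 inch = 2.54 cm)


pixel_cm = 2.54 / 447 ≈ 0.005682 cm
ground = pixel_cm * 250000 / 100 = 2.54 * 250000 / (447 * 100) = 635000 / 44700 ≈ 14.21 m

14.21 m


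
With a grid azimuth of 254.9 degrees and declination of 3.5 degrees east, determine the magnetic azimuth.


magnetic azimuth = grid azimuth - declination (east +ve)
mag_az = 254.9 - 3.5 = 251.4 degrees

251.4 degrees


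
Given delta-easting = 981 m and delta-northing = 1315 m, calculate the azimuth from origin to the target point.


az = atan2(981, 1315) = 36.7 deg
adjusted to 0-360: 36.7 degrees

36.7 degrees


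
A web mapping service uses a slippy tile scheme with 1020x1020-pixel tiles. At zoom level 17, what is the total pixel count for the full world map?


tiles per axis = 2^17 = 131072
total tiles = 131072^2 = 17179869184
pixels per axis = 131072 * 1020 = 133693440
total pixels = 133693440^2 = 17873935899033600

17873935899033600 pixels


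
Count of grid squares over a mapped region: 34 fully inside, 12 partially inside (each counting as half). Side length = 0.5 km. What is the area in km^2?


effective squares = 34 + 12 * 0.5 = 40.0
area = 40.0 * 0.25 = 10.0 km^2

10.0 km^2


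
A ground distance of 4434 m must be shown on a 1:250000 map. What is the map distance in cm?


map_cm = 4434 * 100 / 250000 = 1.7736 cm ≈ 1.77 cm

1.77 cm


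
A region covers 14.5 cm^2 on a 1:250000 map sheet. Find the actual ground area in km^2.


ground_area = 14.5 * (250000/100)^2 = 90625000.0 m^2 = 90.625 km^2

90.625 km^2


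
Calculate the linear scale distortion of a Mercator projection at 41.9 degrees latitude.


SF = 1 / cos(41.9) = 1 / 0.744312 = 1.344

1.344


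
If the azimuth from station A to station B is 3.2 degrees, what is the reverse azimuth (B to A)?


back azimuth = (3.2 + 180) mod 360 = 183.2 degrees

183.2 degrees


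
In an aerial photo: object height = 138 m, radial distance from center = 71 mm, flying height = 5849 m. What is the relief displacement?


d = h * r / H = 138 * 71 / 5849 = 1.68 mm

1.68 mm


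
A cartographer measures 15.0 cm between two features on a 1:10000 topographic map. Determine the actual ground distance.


ground = 15.0 cm * 10000 / 100 = 1500.0 m = 1.5 km

1.5 km


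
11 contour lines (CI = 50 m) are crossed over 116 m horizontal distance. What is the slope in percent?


elevation change = 11 * 50 = 550 m
slope = 550 / 116 * 100 = 474.1%

474.1%


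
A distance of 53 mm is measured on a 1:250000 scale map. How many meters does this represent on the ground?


ground = 53 mm * 250000 / 1000 = 13250.0 m

13250.0 m


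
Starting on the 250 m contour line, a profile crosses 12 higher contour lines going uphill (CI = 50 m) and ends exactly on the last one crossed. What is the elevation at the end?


elevation = 250 + 12 * 50 = 850 m

850 m


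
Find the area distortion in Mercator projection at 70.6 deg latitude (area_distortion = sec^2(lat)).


area_distortion = 1/cos^2(70.6) = 9.064

9.064


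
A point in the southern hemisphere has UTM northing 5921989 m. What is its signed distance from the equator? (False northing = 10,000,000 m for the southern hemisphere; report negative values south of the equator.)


For southern: actual = 5921989 - 10000000 = -4078011 m

-4078011 m


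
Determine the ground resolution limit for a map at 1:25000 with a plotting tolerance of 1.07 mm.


ground = 1.07 mm * 25000 / 1000 = 26.75 m

26.75 m


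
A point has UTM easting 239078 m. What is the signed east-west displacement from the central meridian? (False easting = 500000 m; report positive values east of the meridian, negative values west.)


displacement = 239078 - 500000 = -260922 m

-260922 m


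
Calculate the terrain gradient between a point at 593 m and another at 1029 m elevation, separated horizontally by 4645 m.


gradient = (1029 - 593) / 4645 = 436 / 4645 = 0.0939

0.0939


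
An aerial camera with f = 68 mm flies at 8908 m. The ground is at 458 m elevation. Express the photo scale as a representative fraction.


scale = f / (H - h) = 68 mm / 8450 m = 68 / 8450000 = 1:124265

1:124265


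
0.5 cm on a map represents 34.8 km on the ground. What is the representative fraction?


ground = 34.8 km = 3480000 cm; RF denominator = ground / map = 3480000 / 0.5 = 6960000; RF = 1:6960000

1:6960000


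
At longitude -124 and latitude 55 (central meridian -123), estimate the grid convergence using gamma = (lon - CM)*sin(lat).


gamma = (-124 - -123) * sin(55) = -1 * 0.819152 = -0.819 degrees

-0.819 degrees


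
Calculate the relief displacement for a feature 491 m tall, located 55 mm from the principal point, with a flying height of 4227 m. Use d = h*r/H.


d = h * r / H = 491 * 55 / 4227 = 6.39 mm

6.39 mm


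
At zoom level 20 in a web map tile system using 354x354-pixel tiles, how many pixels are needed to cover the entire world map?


tiles per axis = 2^20 = 1048576
total tiles = 1048576^2 = 1099511627776
pixels per axis = 1048576 * 354 = 371195904
total pixels = 371195904^2 = 137786399146377216

137786399146377216 pixels


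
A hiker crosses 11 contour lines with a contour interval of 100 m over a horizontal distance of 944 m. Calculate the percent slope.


elevation change = 11 * 100 = 1100 m
slope = 1100 / 944 * 100 = 116.5%

116.5%


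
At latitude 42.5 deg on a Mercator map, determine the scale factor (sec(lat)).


SF = 1 / cos(42.5) = 1 / 0.737277 = 1.356

1.356


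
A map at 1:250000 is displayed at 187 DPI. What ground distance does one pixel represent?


pixel_cm = 2.54 / 187 ≈ 0.013583 cm
ground = pixel_cm * 250000 / 100 = 2.54 * 250000 / (187 * 100) = 635000 / 18700 ≈ 33.96 m

33.96 m


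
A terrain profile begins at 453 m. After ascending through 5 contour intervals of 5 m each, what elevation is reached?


elevation = 453 + 5 * 5 = 478 m

478 m


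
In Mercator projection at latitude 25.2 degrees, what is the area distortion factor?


area_distortion = 1/cos^2(25.2) = 1.221

1.221


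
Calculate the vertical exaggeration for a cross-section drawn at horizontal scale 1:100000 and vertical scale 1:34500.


VE = horizontal_scale / vertical_scale = 100000 / 34500 ≈ 2.9

2.9x


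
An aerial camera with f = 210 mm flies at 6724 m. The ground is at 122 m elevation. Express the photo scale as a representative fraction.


scale = f / (H - h) = 210 mm / 6602 m = 210 / 6602000 = 1:31438

1:31438


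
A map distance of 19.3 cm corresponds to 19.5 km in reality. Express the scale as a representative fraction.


ground = 19.5 km = 1950000 cm; RF denominator = ground / map = 1950000 / 19.3 ≈ 101036; RF = 1:101036

1:101036


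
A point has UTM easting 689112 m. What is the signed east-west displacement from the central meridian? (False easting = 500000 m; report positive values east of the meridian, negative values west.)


displacement = 689112 - 500000 = 189112 m

189112 m


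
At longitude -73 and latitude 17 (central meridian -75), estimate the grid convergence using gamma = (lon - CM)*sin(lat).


gamma = (-73 - -75) * sin(17) = 2 * 0.292372 = 0.585 degrees

0.585 degrees


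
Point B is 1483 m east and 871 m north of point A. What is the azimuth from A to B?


az = atan2(1483, 871) = 59.6 deg
adjusted to 0-360: 59.6 degrees

59.6 degrees


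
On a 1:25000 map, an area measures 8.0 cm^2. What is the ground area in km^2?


ground_area = 8.0 * (25000/100)^2 = 500000.0 m^2 = 0.5 km^2

0.5 km^2


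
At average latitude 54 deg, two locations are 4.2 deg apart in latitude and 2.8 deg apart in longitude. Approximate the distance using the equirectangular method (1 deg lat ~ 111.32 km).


dlat_km = 4.2 * 111.32 = 467.544
dlon_km = 2.8 * 111.32 * cos(54) ≈ 183.21
dist = sqrt(467.544^2 + 183.21^2) ≈ 502.2 km

502.2 km


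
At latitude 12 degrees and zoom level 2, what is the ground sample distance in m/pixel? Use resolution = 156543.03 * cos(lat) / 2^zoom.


res = 156543.03 * cos(12) / 2^2 = 156543.03 * 0.9781476 / 4 = 38280.55 m/pixel

38280.55 m/pixel


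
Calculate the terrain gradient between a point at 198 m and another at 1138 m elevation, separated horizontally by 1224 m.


gradient = (1138 - 198) / 1224 = 940 / 1224 = 0.768

0.768


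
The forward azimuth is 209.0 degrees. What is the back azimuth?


back azimuth = (209.0 + 180) mod 360 = 29.0 degrees

29.0 degrees


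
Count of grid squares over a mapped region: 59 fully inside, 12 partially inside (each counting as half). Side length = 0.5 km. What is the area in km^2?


effective squares = 59 + 12 * 0.5 = 65.0
area = 65.0 * 0.25 = 16.25 km^2

16.25 km^2


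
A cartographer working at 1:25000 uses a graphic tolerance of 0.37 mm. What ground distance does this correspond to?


ground = 0.37 mm * 25000 / 1000 = 9.25 m

9.25 m


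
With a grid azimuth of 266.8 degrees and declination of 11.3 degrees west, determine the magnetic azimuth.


magnetic azimuth = grid azimuth - declination (east +ve)
mag_az = 266.8 - -11.3 = 278.1 degrees

278.1 degrees


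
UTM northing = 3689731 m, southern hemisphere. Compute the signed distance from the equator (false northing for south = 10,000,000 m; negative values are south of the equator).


For southern: actual = 3689731 - 10000000 = -6310269 m

-6310269 m


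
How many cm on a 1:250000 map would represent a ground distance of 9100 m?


map_cm = 9100 * 100 / 250000 = 3.64 cm

3.64 cm


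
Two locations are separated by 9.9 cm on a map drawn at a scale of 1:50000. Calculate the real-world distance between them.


ground = 9.9 cm * 50000 / 100 = 4950.0 m = 4.95 km

4.95 km


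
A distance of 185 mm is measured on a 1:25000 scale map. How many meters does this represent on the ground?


ground = 185 mm * 25000 / 1000 = 4625.0 m

4625.0 m


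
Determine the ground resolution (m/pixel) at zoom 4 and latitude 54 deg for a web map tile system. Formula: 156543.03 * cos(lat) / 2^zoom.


res = 156543.03 * cos(54) / 2^4 = 156543.03 * 0.58778525 / 16 = 5750.86 m/pixel

5750.86 m/pixel


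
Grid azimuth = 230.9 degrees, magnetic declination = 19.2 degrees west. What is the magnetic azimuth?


magnetic azimuth = grid azimuth - declination (east +ve)
mag_az = 230.9 - -19.2 = 250.1 degrees

250.1 degrees


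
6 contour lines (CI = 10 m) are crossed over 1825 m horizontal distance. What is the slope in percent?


elevation change = 6 * 10 = 60 m
slope = 60 / 1825 * 100 = 3.3%

3.3%


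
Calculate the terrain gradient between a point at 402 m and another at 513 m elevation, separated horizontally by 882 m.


gradient = (513 - 402) / 882 = 111 / 882 = 0.1259

0.1259


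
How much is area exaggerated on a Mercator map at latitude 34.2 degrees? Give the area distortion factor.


area_distortion = 1/cos^2(34.2) = 1.462

1.462


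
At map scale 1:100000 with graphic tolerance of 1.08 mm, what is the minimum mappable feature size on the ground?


ground = 1.08 mm * 100000 / 1000 = 108.0 m

108.0 m


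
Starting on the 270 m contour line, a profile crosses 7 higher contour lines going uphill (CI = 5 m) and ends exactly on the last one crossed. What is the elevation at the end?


elevation = 270 + 7 * 5 = 305 m

305 m


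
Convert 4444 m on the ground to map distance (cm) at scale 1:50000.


map_cm = 4444 * 100 / 50000 = 8.888 cm ≈ 8.89 cm

8.89 cm


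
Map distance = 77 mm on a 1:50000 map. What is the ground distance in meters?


ground = 77 mm * 50000 / 1000 = 3850.0 m

3850.0 m


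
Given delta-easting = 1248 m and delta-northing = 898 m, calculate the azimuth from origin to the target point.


az = atan2(1248, 898) = 54.3 deg
adjusted to 0-360: 54.3 degrees

54.3 degrees


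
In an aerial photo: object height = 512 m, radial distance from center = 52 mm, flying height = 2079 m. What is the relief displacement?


d = h * r / H = 512 * 52 / 2079 = 12.81 mm

12.81 mm


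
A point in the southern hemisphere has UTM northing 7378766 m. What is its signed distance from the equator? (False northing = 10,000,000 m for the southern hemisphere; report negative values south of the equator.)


For southern: actual = 7378766 - 10000000 = -2621234 m

-2621234 m


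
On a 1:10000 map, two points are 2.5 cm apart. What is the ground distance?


ground = 2.5 cm * 10000 / 100 = 250.0 m

250.0 m


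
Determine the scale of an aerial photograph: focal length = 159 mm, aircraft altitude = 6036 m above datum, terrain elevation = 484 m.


scale = f / (H - h) = 159 mm / 5552 m = 159 / 5552000 = 1:34918

1:34918


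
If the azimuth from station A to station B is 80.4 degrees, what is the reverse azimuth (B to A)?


back azimuth = (80.4 + 180) mod 360 = 260.4 degrees

260.4 degrees


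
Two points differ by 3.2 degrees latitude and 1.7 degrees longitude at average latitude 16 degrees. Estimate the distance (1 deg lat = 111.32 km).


dlat_km = 3.2 * 111.32 = 356.224
dlon_km = 1.7 * 111.32 * cos(16) ≈ 181.913
dist = sqrt(356.224^2 + 181.913^2) ≈ 400.0 km

400.0 km


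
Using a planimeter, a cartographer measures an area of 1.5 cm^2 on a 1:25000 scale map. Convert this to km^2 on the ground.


ground_area = 1.5 * (25000/100)^2 = 93750.0 m^2 = 0.09375 km^2 ≈ 0.094 km^2

0.094 km^2


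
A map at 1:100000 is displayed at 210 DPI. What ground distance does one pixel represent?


pixel_cm = 2.54 / 210 ≈ 0.012095 cm
ground = pixel_cm * 100000 / 100 = 2.54 * 100000 / (210 * 100) = 254000 / 21000 ≈ 12.1 m

12.1 m


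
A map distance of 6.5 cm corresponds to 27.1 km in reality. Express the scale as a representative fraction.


ground = 27.1 km = 2710000 cm; RF denominator = ground / map = 2710000 / 6.5 ≈ 416923; RF = 1:416923

1:416923


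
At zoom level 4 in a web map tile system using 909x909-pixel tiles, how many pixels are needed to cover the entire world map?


tiles per axis = 2^4 = 16
total tiles = 16^2 = 256
pixels per axis = 16 * 909 = 14544
total pixels = 14544^2 = 211527936

211527936 pixels


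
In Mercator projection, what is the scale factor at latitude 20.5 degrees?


SF = 1 / cos(20.5) = 1 / 0.936672 = 1.068

1.068


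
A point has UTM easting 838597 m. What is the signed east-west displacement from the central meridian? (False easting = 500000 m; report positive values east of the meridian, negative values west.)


displacement = 838597 - 500000 = 338597 m

338597 m


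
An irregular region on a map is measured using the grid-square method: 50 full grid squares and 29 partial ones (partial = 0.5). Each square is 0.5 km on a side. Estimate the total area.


effective squares = 50 + 29 * 0.5 = 64.5
area = 64.5 * 0.25 = 16.125 km^2

16.125 km^2


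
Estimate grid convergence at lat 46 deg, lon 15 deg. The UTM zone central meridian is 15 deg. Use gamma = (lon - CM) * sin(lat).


gamma = (15 - 15) * sin(46) = 0 * 0.71934 = 0.0 degrees

0.0 degrees


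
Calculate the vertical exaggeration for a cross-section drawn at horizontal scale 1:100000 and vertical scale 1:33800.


VE = horizontal_scale / vertical_scale = 100000 / 33800 ≈ 3.0

3.0x


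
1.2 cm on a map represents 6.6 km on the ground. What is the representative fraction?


ground = 6.6 km = 660000 cm; RF denominator = ground / map = 660000 / 1.2 = 550000; RF = 1:550000

1:550000


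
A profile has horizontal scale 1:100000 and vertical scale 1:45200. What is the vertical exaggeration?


VE = horizontal_scale / vertical_scale = 100000 / 45200 ≈ 2.2

2.2x


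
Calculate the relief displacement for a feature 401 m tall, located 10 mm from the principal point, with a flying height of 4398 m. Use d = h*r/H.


d = h * r / H = 401 * 10 / 4398 = 0.91 mm

0.91 mm


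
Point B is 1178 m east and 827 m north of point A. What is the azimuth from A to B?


az = atan2(1178, 827) = 54.9 deg
adjusted to 0-360: 54.9 degrees

54.9 degrees


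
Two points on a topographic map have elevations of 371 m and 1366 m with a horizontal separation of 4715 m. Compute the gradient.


gradient = (1366 - 371) / 4715 = 995 / 4715 = 0.211

0.211


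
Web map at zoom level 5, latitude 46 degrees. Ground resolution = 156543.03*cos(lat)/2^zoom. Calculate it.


res = 156543.03 * cos(46) / 2^5 = 156543.03 * 0.69465837 / 32 = 3398.25 m/pixel

3398.25 m/pixel


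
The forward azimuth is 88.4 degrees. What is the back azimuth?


back azimuth = (88.4 + 180) mod 360 = 268.4 degrees

268.4 degrees


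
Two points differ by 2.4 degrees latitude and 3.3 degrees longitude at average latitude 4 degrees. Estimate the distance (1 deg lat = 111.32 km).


dlat_km = 2.4 * 111.32 = 267.168
dlon_km = 3.3 * 111.32 * cos(4) ≈ 366.461
dist = sqrt(267.168^2 + 366.461^2) ≈ 453.5 km

453.5 km


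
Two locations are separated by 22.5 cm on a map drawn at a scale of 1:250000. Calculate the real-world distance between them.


ground = 22.5 cm * 250000 / 100 = 56250.0 m = 56.25 km

56.25 km


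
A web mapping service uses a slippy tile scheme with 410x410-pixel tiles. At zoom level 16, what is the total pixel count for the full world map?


tiles per axis = 2^16 = 65536
total tiles = 65536^2 = 4294967296
pixels per axis = 65536 * 410 = 26869760
total pixels = 26869760^2 = 721984002457600

721984002457600 pixels


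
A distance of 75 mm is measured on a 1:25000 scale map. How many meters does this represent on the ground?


ground = 75 mm * 25000 / 1000 = 1875.0 m

1875.0 m


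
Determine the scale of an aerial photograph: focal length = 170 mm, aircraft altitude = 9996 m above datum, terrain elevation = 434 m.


scale = f / (H - h) = 170 mm / 9562 m = 170 / 9562000 = 1:56247

1:56247


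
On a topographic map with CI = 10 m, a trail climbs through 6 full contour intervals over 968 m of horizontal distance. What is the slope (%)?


elevation change = 6 * 10 = 60 m
slope = 60 / 968 * 100 = 6.2%

6.2%


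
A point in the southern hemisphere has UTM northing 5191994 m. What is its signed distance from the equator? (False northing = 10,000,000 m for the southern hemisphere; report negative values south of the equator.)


For southern: actual = 5191994 - 10000000 = -4808006 m

-4808006 m


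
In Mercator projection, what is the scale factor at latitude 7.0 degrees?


SF = 1 / cos(7.0) = 1 / 0.992546 = 1.008

1.008


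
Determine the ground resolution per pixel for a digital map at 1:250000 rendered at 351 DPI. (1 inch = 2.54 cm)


pixel_cm = 2.54 / 351 ≈ 0.007236 cm
ground = pixel_cm * 250000 / 100 = 2.54 * 250000 / (351 * 100) = 635000 / 35100 ≈ 18.09 m

18.09 m


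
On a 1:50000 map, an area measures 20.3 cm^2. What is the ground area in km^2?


ground_area = 20.3 * (50000/100)^2 = 5075000.0 m^2 = 5.075 km^2

5.075 km^2


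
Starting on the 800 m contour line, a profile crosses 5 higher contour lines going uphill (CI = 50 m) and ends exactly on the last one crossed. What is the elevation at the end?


elevation = 800 + 5 * 50 = 1050 m

1050 m


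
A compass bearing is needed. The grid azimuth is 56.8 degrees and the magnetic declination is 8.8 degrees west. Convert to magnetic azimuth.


magnetic azimuth = grid azimuth - declination (east +ve)
mag_az = 56.8 - -8.8 = 65.6 degrees

65.6 degrees


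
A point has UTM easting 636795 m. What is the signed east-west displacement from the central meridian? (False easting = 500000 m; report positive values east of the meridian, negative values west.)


displacement = 636795 - 500000 = 136795 m

136795 m


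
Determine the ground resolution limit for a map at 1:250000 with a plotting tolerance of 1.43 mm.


ground = 1.43 mm * 250000 / 1000 = 357.5 m

357.5 m


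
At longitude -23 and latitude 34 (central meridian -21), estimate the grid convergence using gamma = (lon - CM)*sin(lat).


gamma = (-23 - -21) * sin(34) = -2 * 0.559193 = -1.118 degrees

-1.118 degrees


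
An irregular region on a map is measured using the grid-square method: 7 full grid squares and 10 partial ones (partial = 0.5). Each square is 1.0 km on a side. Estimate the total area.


effective squares = 7 + 10 * 0.5 = 12.0
area = 12.0 * 1.0 = 12.0 km^2

12.0 km^2


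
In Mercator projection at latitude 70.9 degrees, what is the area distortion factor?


area_distortion = 1/cos^2(70.9) = 9.34

9.34


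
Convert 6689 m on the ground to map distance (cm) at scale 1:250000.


map_cm = 6689 * 100 / 250000 = 2.6756 cm ≈ 2.68 cm

2.68 cm


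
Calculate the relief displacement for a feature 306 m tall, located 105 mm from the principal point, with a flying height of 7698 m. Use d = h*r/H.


d = h * r / H = 306 * 105 / 7698 = 4.17 mm

4.17 mm


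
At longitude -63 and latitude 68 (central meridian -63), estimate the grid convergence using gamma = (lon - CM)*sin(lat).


gamma = (-63 - -63) * sin(68) = 0 * 0.927184 = 0.0 degrees

0.0 degrees


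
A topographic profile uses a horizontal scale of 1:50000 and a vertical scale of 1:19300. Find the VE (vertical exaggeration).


VE = horizontal_scale / vertical_scale = 50000 / 19300 ≈ 2.6

2.6x


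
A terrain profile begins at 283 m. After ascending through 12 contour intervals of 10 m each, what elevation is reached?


elevation = 283 + 12 * 10 = 403 m

403 m


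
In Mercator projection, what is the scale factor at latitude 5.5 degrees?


SF = 1 / cos(5.5) = 1 / 0.995396 = 1.005

1.005


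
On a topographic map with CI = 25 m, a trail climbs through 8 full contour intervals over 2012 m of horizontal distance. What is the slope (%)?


elevation change = 8 * 25 = 200 m
slope = 200 / 2012 * 100 = 9.9%

9.9%


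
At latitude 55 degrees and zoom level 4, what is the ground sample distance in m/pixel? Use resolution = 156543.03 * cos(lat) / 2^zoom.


res = 156543.03 * cos(55) / 2^4 = 156543.03 * 0.57357644 / 16 = 5611.84 m/pixel

5611.84 m/pixel


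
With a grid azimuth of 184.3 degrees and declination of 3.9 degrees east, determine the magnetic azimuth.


magnetic azimuth = grid azimuth - declination (east +ve)
mag_az = 184.3 - 3.9 = 180.4 degrees

180.4 degrees


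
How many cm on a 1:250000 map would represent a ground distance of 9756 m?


map_cm = 9756 * 100 / 250000 = 3.9024 cm ≈ 3.9 cm

3.9 cm


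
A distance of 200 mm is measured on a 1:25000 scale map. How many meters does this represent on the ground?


ground = 200 mm * 25000 / 1000 = 5000.0 m

5000.0 m


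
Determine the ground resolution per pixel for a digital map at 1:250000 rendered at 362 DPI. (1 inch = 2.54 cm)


pixel_cm = 2.54 / 362 ≈ 0.007017 cm
ground = pixel_cm * 250000 / 100 = 2.54 * 250000 / (362 * 100) = 635000 / 36200 ≈ 17.54 m

17.54 m


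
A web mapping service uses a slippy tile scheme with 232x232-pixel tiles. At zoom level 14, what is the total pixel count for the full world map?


tiles per axis = 2^14 = 16384
total tiles = 16384^2 = 268435456
pixels per axis = 16384 * 232 = 3801088
total pixels = 3801088^2 = 14448269983744

14448269983744 pixels


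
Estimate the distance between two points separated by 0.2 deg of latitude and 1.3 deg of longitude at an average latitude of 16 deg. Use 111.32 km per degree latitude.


dlat_km = 0.2 * 111.32 = 22.264
dlon_km = 1.3 * 111.32 * cos(16) ≈ 139.11
dist = sqrt(22.264^2 + 139.11^2) ≈ 140.9 km

140.9 km


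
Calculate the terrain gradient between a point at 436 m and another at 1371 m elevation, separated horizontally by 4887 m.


gradient = (1371 - 436) / 4887 = 935 / 4887 = 0.1913

0.1913


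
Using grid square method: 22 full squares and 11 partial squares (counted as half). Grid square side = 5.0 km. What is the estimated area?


effective squares = 22 + 11 * 0.5 = 27.5
area = 27.5 * 25.0 = 687.5 km^2

687.5 km^2


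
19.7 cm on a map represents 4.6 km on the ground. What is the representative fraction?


ground = 4.6 km = 460000 cm; RF denominator = ground / map = 460000 / 19.7 ≈ 23350; RF = 1:23350

1:23350


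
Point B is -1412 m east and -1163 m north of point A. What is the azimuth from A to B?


az = atan2(-1412, -1163) = -129.5 deg
adjusted to 0-360: 230.5 degrees

230.5 degrees


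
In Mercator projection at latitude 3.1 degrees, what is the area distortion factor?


area_distortion = 1/cos^2(3.1) = 1.003

1.003


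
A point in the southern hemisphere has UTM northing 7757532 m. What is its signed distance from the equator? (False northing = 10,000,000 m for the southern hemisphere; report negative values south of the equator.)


For southern: actual = 7757532 - 10000000 = -2242468 m

-2242468 m


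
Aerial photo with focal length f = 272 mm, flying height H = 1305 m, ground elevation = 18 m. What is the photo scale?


scale = f / (H - h) = 272 mm / 1287 m = 272 / 1287000 = 1:4732

1:4732


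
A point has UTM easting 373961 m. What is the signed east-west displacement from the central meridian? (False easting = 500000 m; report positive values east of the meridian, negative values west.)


displacement = 373961 - 500000 = -126039 m

-126039 m


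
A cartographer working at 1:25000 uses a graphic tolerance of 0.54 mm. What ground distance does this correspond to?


ground = 0.54 mm * 25000 / 1000 = 13.5 m

13.5 m


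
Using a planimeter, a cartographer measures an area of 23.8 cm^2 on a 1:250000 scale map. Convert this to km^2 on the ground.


ground_area = 23.8 * (250000/100)^2 = 148750000.0 m^2 = 148.75 km^2

148.75 km^2


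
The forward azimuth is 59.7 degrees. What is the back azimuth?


back azimuth = (59.7 + 180) mod 360 = 239.7 degrees

239.7 degrees


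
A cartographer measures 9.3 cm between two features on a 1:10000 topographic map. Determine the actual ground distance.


ground = 9.3 cm * 10000 / 100 = 930.0 m

930.0 m


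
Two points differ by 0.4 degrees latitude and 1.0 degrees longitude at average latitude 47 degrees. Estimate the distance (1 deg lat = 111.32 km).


dlat_km = 0.4 * 111.32 = 44.528
dlon_km = 1.0 * 111.32 * cos(47) ≈ 75.92
dist = sqrt(44.528^2 + 75.92^2) ≈ 88.0 km

88.0 km


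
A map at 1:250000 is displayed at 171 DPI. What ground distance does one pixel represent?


pixel_cm = 2.54 / 171 ≈ 0.014854 cm
ground = pixel_cm * 250000 / 100 = 2.54 * 250000 / (171 * 100) = 635000 / 17100 ≈ 37.13 m

37.13 m


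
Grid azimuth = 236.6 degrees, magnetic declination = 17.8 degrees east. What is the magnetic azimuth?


magnetic azimuth = grid azimuth - declination (east +ve)
mag_az = 236.6 - 17.8 = 218.8 degrees

218.8 degrees


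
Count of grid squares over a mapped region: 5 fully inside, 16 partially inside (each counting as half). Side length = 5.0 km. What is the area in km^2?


effective squares = 5 + 16 * 0.5 = 13.0
area = 13.0 * 25.0 = 325.0 km^2

325.0 km^2


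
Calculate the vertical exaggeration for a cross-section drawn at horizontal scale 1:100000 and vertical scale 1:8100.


VE = horizontal_scale / vertical_scale = 100000 / 8100 ≈ 12.3

12.3x


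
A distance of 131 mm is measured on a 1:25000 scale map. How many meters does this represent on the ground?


ground = 131 mm * 25000 / 1000 = 3275.0 m

3275.0 m


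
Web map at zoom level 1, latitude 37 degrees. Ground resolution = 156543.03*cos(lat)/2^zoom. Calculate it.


res = 156543.03 * cos(37) / 2^1 = 156543.03 * 0.79863551 / 2 = 62510.41 m/pixel

62510.41 m/pixel


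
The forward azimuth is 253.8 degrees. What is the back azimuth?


back azimuth = (253.8 + 180) mod 360 = 73.8 degrees

73.8 degrees


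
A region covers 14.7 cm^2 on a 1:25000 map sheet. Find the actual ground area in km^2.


ground_area = 14.7 * (25000/100)^2 = 918750.0 m^2 = 0.91875 km^2 ≈ 0.919 km^2

0.919 km^2


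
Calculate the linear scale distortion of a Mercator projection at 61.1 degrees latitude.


SF = 1 / cos(61.1) = 1 / 0.483282 = 2.069

2.069


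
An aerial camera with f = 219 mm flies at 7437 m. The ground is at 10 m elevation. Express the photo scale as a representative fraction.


scale = f / (H - h) = 219 mm / 7427 m = 219 / 7427000 = 1:33913

1:33913


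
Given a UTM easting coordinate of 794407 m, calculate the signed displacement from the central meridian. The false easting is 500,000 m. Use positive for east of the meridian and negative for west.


displacement = 794407 - 500000 = 294407 m

294407 m


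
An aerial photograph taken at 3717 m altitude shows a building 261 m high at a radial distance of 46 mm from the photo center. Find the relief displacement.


d = h * r / H = 261 * 46 / 3717 = 3.23 mm

3.23 mm


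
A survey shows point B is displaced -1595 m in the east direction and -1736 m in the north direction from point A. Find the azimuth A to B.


az = atan2(-1595, -1736) = -137.4 deg
adjusted to 0-360: 222.6 degrees

222.6 degrees


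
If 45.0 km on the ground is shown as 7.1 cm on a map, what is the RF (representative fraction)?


ground = 45.0 km = 4500000 cm; RF denominator = ground / map = 4500000 / 7.1 ≈ 633803; RF = 1:633803

1:633803


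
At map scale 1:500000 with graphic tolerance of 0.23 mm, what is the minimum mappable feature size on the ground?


ground = 0.23 mm * 500000 / 1000 = 115.0 m

115.0 m


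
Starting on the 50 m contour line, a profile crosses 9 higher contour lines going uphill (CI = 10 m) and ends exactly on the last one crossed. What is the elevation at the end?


elevation = 50 + 9 * 10 = 140 m

140 m


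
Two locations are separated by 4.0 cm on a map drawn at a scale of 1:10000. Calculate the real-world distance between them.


ground = 4.0 cm * 10000 / 100 = 400.0 m

400.0 m


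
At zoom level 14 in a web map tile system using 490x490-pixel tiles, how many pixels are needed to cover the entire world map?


tiles per axis = 2^14 = 16384
total tiles = 16384^2 = 268435456
pixels per axis = 16384 * 490 = 8028160
total pixels = 8028160^2 = 64451352985600

64451352985600 pixels


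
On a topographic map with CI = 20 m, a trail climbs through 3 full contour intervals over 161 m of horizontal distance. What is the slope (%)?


elevation change = 3 * 20 = 60 m
slope = 60 / 161 * 100 = 37.3%

37.3%


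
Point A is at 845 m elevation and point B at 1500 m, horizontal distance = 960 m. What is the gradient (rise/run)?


gradient = (1500 - 845) / 960 = 655 / 960 = 0.6823

0.6823


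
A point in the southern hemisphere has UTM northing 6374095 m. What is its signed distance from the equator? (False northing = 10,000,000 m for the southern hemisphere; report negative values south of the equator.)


For southern: actual = 6374095 - 10000000 = -3625905 m

-3625905 m
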